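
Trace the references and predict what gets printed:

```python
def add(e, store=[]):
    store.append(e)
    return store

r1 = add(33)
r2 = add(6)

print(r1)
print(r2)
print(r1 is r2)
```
[33, 6]
[33, 6]
True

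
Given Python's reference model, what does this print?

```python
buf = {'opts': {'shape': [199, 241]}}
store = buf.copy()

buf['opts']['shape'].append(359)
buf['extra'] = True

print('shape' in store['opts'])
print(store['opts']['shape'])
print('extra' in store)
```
True
[199, 241, 359]
False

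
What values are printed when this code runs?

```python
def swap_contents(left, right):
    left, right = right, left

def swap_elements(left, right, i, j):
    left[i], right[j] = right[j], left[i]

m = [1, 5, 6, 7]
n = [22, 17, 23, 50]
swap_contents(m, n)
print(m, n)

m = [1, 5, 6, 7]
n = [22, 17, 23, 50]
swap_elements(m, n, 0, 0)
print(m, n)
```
[1, 5, 6, 7] [22, 17, 23, 50]
[22, 5, 6, 7] [1, 17, 23, 50]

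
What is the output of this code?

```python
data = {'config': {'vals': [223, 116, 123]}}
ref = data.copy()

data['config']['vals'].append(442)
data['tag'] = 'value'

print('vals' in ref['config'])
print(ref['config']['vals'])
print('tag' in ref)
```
True
[223, 116, 123, 442]
False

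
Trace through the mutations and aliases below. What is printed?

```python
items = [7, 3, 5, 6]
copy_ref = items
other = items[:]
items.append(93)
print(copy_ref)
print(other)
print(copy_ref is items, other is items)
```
[7, 3, 5, 6, 93]
[7, 3, 5, 6]
True False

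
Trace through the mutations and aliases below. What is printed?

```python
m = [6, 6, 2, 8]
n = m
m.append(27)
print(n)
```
[6, 6, 2, 8, 27]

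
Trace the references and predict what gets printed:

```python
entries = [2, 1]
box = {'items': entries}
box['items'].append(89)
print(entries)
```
[2, 1, 89]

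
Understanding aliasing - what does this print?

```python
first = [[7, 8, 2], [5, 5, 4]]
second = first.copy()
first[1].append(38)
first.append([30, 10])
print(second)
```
[[7, 8, 2], [5, 5, 4, 38]]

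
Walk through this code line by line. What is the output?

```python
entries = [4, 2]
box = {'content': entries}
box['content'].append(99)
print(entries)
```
[4, 2, 99]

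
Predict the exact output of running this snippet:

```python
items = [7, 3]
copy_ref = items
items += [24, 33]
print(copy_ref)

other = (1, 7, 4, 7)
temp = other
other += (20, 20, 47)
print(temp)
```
[7, 3, 24, 33]
(1, 7, 4, 7)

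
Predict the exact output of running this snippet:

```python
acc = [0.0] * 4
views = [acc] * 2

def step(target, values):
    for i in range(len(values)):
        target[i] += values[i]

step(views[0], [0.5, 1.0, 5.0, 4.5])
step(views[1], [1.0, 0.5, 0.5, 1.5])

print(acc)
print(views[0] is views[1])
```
[1.5, 1.5, 5.5, 6.0]
True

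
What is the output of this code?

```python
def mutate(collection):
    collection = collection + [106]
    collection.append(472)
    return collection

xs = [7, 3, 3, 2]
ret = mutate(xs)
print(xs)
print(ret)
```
[7, 3, 3, 2]
[7, 3, 3, 2, 106, 472]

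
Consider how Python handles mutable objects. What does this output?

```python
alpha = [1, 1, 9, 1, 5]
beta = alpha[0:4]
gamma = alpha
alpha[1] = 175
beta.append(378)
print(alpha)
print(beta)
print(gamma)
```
[1, 175, 9, 1, 5]
[1, 1, 9, 1, 378]
[1, 175, 9, 1, 5]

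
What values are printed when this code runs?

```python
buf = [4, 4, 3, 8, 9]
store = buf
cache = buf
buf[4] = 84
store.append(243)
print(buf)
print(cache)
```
[4, 4, 3, 8, 84, 243]
[4, 4, 3, 8, 84, 243]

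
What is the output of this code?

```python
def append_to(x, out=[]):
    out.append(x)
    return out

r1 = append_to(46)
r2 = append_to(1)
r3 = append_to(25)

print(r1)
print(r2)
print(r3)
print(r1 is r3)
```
[46, 1, 25]
[46, 1, 25]
[46, 1, 25]
True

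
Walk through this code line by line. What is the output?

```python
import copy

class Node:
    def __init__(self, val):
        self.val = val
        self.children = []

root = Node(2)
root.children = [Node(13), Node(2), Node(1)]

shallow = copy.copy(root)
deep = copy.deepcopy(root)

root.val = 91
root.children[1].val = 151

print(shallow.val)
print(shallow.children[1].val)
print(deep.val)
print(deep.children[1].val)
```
2
151
2
2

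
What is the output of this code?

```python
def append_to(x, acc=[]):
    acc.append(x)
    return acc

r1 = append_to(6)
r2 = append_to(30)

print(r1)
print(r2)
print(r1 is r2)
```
[6, 30]
[6, 30]
True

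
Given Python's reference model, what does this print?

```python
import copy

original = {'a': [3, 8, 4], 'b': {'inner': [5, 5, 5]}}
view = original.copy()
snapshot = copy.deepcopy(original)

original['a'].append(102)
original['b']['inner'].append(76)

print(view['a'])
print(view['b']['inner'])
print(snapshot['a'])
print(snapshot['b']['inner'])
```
[3, 8, 4, 102]
[5, 5, 5, 76]
[3, 8, 4]
[5, 5, 5]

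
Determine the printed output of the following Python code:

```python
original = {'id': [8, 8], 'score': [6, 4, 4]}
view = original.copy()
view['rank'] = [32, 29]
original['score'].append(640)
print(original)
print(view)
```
{'id': [8, 8], 'score': [6, 4, 4, 640]}
{'id': [8, 8], 'score': [6, 4, 4, 640], 'rank': [32, 29]}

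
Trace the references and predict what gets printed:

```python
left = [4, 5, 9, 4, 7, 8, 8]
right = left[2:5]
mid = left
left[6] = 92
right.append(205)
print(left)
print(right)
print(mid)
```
[4, 5, 9, 4, 7, 8, 92]
[9, 4, 7, 205]
[4, 5, 9, 4, 7, 8, 92]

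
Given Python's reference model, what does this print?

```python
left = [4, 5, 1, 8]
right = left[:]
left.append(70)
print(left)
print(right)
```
[4, 5, 1, 8, 70]
[4, 5, 1, 8]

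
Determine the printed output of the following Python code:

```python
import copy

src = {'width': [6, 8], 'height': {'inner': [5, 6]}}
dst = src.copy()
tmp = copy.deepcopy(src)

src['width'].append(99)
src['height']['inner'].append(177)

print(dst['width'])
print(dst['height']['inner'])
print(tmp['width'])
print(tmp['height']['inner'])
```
[6, 8, 99]
[5, 6, 177]
[6, 8]
[5, 6]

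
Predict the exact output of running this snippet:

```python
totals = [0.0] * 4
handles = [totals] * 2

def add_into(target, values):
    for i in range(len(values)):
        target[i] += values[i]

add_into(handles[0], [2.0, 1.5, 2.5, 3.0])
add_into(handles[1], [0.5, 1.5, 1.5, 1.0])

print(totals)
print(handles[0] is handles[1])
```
[2.5, 3.0, 4.0, 4.0]
True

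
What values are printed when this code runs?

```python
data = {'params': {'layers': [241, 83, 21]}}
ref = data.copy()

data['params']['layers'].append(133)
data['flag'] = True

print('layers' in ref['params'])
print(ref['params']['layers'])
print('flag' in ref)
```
True
[241, 83, 21, 133]
False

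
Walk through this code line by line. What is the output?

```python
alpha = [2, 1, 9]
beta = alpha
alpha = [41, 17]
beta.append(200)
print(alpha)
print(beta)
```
[41, 17]
[2, 1, 9, 200]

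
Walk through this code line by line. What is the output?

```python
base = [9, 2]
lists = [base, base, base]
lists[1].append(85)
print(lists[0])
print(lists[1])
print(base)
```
[9, 2, 85]
[9, 2, 85]
[9, 2, 85]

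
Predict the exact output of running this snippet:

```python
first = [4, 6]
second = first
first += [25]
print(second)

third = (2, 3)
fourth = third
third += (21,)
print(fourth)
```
[4, 6, 25]
(2, 3)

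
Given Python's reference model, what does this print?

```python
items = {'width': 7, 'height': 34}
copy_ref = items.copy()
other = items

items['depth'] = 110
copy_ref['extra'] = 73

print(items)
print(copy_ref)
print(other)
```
{'width': 7, 'height': 34, 'depth': 110}
{'width': 7, 'height': 34, 'extra': 73}
{'width': 7, 'height': 34, 'depth': 110}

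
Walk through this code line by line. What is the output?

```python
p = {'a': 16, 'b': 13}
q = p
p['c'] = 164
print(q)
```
{'a': 16, 'b': 13, 'c': 164}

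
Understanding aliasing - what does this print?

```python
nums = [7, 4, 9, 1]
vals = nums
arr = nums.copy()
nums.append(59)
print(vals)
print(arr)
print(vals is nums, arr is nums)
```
[7, 4, 9, 1, 59]
[7, 4, 9, 1]
True False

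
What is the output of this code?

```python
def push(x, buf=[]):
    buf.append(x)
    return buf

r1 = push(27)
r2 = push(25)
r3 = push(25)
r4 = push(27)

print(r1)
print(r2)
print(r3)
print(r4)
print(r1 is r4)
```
[27, 25, 25, 27]
[27, 25, 25, 27]
[27, 25, 25, 27]
[27, 25, 25, 27]
True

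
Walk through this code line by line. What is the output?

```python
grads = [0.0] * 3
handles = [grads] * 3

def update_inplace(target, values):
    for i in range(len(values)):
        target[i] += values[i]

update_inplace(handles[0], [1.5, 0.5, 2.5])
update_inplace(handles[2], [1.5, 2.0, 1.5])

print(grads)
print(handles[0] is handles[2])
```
[3.0, 2.5, 4.0]
True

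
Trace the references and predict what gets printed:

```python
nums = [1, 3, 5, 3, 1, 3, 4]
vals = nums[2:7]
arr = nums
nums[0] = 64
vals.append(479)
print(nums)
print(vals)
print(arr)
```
[64, 3, 5, 3, 1, 3, 4]
[5, 3, 1, 3, 4, 479]
[64, 3, 5, 3, 1, 3, 4]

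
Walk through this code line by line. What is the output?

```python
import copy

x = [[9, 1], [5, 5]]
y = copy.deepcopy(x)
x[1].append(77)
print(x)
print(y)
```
[[9, 1], [5, 5, 77]]
[[9, 1], [5, 5]]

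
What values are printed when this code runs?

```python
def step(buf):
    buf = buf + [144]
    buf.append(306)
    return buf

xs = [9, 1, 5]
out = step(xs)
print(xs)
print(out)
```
[9, 1, 5]
[9, 1, 5, 144, 306]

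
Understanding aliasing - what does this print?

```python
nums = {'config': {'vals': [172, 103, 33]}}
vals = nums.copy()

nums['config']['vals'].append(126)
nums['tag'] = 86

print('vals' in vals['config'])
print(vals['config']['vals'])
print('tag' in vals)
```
True
[172, 103, 33, 126]
False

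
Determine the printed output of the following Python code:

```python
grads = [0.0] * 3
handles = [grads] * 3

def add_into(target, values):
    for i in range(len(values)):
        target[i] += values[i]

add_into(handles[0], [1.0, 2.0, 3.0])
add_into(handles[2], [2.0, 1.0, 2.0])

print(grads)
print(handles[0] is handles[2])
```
[3.0, 3.0, 5.0]
True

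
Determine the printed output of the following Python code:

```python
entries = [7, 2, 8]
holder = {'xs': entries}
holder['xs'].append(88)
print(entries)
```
[7, 2, 8, 88]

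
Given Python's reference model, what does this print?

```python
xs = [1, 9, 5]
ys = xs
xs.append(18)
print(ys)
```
[1, 9, 5, 18]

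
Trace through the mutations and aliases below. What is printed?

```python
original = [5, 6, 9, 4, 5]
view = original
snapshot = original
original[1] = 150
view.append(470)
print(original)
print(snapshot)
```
[5, 150, 9, 4, 5, 470]
[5, 150, 9, 4, 5, 470]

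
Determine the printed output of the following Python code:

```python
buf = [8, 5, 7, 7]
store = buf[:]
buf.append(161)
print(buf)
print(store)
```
[8, 5, 7, 7, 161]
[8, 5, 7, 7]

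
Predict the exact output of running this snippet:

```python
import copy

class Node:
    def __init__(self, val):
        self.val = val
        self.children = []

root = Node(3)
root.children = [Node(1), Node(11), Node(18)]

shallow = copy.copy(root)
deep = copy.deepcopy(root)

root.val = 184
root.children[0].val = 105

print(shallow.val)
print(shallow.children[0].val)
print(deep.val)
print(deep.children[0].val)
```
3
105
3
1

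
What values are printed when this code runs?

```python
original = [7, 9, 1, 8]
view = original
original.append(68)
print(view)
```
[7, 9, 1, 8, 68]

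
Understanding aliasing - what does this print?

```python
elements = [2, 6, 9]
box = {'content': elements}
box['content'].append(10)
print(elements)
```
[2, 6, 9, 10]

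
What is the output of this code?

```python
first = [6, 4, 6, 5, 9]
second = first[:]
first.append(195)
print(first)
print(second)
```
[6, 4, 6, 5, 9, 195]
[6, 4, 6, 5, 9]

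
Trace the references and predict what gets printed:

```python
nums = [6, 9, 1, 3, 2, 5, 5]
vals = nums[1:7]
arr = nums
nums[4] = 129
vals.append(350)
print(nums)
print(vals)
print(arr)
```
[6, 9, 1, 3, 129, 5, 5]
[9, 1, 3, 2, 5, 5, 350]
[6, 9, 1, 3, 129, 5, 5]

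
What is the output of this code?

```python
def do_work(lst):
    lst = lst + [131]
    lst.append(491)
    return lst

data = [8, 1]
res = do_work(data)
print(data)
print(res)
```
[8, 1]
[8, 1, 131, 491]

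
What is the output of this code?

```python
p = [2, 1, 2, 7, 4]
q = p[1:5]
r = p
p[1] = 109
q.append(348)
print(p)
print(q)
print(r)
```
[2, 109, 2, 7, 4]
[1, 2, 7, 4, 348]
[2, 109, 2, 7, 4]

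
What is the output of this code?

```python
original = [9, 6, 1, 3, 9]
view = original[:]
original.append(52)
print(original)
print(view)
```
[9, 6, 1, 3, 9, 52]
[9, 6, 1, 3, 9]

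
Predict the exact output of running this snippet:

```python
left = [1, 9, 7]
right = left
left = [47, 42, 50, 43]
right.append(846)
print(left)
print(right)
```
[47, 42, 50, 43]
[1, 9, 7, 846]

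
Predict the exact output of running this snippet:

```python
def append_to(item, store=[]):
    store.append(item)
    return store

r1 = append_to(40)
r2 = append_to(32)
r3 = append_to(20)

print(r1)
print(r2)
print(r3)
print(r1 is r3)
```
[40, 32, 20]
[40, 32, 20]
[40, 32, 20]
True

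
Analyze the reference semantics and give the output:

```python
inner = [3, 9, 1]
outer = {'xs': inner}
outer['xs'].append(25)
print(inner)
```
[3, 9, 1, 25]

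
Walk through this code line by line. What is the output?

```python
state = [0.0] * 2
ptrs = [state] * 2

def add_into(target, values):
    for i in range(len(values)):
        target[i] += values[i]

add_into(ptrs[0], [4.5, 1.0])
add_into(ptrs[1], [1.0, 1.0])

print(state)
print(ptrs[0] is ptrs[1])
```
[5.5, 2.0]
True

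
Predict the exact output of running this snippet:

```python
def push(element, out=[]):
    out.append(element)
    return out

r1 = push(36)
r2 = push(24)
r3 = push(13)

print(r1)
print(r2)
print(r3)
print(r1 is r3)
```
[36, 24, 13]
[36, 24, 13]
[36, 24, 13]
True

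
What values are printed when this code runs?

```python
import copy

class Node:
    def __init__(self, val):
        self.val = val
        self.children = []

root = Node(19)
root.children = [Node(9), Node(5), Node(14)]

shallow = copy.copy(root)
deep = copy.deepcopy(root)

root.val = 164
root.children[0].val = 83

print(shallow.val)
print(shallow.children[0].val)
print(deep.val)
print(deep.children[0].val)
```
19
83
19
9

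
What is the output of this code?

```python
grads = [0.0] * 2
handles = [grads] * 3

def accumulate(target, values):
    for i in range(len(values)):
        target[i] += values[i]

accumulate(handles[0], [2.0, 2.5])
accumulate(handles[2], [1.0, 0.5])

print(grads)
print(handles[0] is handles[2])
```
[3.0, 3.0]
True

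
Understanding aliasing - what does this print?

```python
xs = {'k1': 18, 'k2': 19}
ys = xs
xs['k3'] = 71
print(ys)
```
{'k1': 18, 'k2': 19, 'k3': 71}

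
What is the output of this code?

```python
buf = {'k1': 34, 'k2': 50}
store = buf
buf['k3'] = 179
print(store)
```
{'k1': 34, 'k2': 50, 'k3': 179}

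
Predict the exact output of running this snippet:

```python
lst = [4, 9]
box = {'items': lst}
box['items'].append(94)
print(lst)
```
[4, 9, 94]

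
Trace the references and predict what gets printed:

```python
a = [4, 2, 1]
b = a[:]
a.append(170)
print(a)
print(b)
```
[4, 2, 1, 170]
[4, 2, 1]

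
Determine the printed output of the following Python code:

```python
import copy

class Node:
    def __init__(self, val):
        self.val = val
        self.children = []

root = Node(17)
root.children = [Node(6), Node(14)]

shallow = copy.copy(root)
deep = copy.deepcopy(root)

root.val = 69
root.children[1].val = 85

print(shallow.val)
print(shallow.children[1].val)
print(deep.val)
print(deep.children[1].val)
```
17
85
17
14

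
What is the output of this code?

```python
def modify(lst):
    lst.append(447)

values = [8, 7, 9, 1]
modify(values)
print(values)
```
[8, 7, 9, 1, 447]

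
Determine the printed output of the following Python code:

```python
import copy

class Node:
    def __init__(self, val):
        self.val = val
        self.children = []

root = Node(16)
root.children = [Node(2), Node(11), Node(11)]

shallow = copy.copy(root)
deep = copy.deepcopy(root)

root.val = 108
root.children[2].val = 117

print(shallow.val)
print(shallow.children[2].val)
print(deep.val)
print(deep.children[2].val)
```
16
117
16
11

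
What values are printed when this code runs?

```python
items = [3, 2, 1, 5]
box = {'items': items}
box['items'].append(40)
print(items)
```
[3, 2, 1, 5, 40]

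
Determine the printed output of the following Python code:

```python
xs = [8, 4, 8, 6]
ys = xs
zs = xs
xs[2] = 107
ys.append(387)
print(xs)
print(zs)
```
[8, 4, 107, 6, 387]
[8, 4, 107, 6, 387]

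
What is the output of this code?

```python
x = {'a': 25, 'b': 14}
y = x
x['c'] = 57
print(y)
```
{'a': 25, 'b': 14, 'c': 57}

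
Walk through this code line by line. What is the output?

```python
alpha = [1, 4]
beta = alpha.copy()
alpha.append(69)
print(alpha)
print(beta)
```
[1, 4, 69]
[1, 4]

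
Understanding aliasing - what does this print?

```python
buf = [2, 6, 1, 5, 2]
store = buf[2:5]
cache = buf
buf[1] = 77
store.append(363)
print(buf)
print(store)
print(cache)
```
[2, 77, 1, 5, 2]
[1, 5, 2, 363]
[2, 77, 1, 5, 2]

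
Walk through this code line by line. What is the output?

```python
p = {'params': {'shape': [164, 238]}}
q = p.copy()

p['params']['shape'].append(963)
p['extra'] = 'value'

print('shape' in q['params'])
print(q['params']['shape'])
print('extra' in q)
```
True
[164, 238, 963]
False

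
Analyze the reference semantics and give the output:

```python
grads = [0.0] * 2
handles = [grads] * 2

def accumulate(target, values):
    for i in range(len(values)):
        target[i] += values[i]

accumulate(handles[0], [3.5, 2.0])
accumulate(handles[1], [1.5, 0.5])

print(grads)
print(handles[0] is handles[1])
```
[5.0, 2.5]
True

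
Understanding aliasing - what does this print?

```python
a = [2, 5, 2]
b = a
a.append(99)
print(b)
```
[2, 5, 2, 99]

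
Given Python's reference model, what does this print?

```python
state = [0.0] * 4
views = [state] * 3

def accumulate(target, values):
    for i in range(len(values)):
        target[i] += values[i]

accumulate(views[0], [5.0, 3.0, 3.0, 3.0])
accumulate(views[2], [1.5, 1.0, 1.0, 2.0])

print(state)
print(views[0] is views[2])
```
[6.5, 4.0, 4.0, 5.0]
True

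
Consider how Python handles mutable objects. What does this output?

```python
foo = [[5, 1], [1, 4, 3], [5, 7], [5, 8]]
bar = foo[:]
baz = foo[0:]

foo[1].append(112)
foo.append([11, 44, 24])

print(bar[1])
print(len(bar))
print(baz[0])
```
[1, 4, 3, 112]
4
[5, 1]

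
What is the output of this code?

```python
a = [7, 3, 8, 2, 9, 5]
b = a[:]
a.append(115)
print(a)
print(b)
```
[7, 3, 8, 2, 9, 5, 115]
[7, 3, 8, 2, 9, 5]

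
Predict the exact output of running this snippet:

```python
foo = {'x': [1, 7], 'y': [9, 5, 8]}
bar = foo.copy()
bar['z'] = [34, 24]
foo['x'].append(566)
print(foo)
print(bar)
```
{'x': [1, 7, 566], 'y': [9, 5, 8]}
{'x': [1, 7, 566], 'y': [9, 5, 8], 'z': [34, 24]}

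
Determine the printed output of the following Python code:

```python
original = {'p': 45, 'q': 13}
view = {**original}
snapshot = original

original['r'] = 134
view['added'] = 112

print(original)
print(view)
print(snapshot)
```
{'p': 45, 'q': 13, 'r': 134}
{'p': 45, 'q': 13, 'added': 112}
{'p': 45, 'q': 13, 'r': 134}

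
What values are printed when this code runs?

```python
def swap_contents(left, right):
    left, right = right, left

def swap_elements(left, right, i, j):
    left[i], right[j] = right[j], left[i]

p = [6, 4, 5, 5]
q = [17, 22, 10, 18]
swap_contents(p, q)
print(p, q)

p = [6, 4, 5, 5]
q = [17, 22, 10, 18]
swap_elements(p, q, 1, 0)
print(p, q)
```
[6, 4, 5, 5] [17, 22, 10, 18]
[6, 17, 5, 5] [4, 22, 10, 18]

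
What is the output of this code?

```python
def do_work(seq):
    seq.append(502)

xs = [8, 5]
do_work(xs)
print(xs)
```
[8, 5, 502]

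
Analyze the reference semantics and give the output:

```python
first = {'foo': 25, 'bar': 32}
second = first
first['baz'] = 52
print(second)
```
{'foo': 25, 'bar': 32, 'baz': 52}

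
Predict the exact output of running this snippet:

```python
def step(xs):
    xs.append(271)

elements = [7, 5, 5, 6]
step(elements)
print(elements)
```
[7, 5, 5, 6, 271]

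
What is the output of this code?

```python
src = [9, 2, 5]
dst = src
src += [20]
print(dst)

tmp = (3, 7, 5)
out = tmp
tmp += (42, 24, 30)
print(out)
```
[9, 2, 5, 20]
(3, 7, 5)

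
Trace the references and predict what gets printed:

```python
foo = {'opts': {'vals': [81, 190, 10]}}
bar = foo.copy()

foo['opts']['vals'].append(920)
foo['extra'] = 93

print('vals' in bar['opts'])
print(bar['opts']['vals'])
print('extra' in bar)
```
True
[81, 190, 10, 920]
False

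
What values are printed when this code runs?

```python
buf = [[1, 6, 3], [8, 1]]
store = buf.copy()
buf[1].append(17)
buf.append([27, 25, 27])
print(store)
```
[[1, 6, 3], [8, 1, 17]]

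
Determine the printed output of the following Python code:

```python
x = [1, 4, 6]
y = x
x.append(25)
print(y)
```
[1, 4, 6, 25]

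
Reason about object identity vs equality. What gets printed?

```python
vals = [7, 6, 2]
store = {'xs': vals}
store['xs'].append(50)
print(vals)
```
[7, 6, 2, 50]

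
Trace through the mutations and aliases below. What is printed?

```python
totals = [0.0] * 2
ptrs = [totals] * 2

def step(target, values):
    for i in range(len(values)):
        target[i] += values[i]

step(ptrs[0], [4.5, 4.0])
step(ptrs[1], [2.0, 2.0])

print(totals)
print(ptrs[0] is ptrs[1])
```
[6.5, 6.0]
True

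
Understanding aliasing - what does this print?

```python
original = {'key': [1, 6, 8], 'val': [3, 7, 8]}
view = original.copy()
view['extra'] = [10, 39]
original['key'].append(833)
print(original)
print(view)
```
{'key': [1, 6, 8, 833], 'val': [3, 7, 8]}
{'key': [1, 6, 8, 833], 'val': [3, 7, 8], 'extra': [10, 39]}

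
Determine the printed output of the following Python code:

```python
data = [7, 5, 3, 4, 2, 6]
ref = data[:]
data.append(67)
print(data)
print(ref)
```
[7, 5, 3, 4, 2, 6, 67]
[7, 5, 3, 4, 2, 6]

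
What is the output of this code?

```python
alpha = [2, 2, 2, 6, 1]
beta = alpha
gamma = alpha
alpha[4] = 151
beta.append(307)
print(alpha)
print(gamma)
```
[2, 2, 2, 6, 151, 307]
[2, 2, 2, 6, 151, 307]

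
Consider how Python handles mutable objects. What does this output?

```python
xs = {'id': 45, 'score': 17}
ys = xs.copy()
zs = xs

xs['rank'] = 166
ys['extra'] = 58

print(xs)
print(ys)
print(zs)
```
{'id': 45, 'score': 17, 'rank': 166}
{'id': 45, 'score': 17, 'extra': 58}
{'id': 45, 'score': 17, 'rank': 166}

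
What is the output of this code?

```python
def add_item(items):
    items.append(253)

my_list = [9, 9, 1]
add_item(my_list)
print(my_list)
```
[9, 9, 1, 253]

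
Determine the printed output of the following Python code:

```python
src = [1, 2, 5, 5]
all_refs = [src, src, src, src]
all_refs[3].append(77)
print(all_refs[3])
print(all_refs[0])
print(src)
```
[1, 2, 5, 5, 77]
[1, 2, 5, 5, 77]
[1, 2, 5, 5, 77]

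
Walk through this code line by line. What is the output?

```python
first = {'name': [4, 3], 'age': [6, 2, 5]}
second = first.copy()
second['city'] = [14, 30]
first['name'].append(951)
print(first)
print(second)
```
{'name': [4, 3, 951], 'age': [6, 2, 5]}
{'name': [4, 3, 951], 'age': [6, 2, 5], 'city': [14, 30]}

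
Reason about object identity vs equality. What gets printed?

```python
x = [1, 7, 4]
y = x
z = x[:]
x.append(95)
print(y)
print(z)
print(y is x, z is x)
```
[1, 7, 4, 95]
[1, 7, 4]
True False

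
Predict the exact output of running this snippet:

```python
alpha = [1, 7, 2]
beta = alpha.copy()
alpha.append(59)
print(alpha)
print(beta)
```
[1, 7, 2, 59]
[1, 7, 2]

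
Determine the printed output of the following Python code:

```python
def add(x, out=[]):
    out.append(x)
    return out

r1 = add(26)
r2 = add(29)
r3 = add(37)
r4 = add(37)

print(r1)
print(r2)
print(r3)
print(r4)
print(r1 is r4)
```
[26, 29, 37, 37]
[26, 29, 37, 37]
[26, 29, 37, 37]
[26, 29, 37, 37]
True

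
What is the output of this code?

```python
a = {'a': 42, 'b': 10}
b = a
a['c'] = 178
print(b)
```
{'a': 42, 'b': 10, 'c': 178}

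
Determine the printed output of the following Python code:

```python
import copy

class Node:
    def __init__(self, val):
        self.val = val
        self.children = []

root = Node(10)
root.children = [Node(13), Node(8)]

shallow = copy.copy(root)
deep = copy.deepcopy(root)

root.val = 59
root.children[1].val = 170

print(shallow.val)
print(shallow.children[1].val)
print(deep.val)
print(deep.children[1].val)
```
10
170
10
8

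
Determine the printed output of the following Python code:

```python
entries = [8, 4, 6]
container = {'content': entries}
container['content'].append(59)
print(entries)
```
[8, 4, 6, 59]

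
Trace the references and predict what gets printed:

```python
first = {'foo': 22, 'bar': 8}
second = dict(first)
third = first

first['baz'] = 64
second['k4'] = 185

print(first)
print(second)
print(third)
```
{'foo': 22, 'bar': 8, 'baz': 64}
{'foo': 22, 'bar': 8, 'k4': 185}
{'foo': 22, 'bar': 8, 'baz': 64}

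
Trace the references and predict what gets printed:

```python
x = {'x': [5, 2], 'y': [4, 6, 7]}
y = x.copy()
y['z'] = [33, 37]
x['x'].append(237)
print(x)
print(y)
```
{'x': [5, 2, 237], 'y': [4, 6, 7]}
{'x': [5, 2, 237], 'y': [4, 6, 7], 'z': [33, 37]}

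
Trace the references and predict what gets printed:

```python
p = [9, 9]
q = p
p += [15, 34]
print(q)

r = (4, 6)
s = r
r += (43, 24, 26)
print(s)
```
[9, 9, 15, 34]
(4, 6)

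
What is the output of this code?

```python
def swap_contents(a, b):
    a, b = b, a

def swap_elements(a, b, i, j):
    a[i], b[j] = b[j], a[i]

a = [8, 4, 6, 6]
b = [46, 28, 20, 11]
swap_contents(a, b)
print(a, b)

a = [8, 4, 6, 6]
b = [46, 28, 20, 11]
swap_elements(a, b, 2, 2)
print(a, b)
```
[8, 4, 6, 6] [46, 28, 20, 11]
[8, 4, 20, 6] [46, 28, 6, 11]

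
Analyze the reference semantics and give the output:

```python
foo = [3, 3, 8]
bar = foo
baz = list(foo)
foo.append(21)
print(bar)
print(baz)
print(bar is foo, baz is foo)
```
[3, 3, 8, 21]
[3, 3, 8]
True False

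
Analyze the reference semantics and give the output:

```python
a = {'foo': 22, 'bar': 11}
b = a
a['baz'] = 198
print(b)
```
{'foo': 22, 'bar': 11, 'baz': 198}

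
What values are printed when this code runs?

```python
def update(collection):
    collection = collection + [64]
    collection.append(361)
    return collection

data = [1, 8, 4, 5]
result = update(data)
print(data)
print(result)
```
[1, 8, 4, 5]
[1, 8, 4, 5, 64, 361]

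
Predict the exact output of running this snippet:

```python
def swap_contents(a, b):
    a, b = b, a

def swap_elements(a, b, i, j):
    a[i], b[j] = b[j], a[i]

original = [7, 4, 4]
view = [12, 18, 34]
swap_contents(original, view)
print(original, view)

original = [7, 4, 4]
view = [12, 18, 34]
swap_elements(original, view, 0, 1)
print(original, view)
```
[7, 4, 4] [12, 18, 34]
[18, 4, 4] [12, 7, 34]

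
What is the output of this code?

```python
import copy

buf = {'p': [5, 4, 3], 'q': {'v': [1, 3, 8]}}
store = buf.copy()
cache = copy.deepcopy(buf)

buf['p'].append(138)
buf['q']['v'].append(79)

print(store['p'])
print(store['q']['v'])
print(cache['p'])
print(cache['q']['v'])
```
[5, 4, 3, 138]
[1, 3, 8, 79]
[5, 4, 3]
[1, 3, 8]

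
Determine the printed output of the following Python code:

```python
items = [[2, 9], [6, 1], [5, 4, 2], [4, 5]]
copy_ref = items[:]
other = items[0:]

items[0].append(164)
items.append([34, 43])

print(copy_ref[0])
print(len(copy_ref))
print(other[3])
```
[2, 9, 164]
4
[4, 5]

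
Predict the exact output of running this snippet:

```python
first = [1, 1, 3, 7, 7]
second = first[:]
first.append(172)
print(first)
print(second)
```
[1, 1, 3, 7, 7, 172]
[1, 1, 3, 7, 7]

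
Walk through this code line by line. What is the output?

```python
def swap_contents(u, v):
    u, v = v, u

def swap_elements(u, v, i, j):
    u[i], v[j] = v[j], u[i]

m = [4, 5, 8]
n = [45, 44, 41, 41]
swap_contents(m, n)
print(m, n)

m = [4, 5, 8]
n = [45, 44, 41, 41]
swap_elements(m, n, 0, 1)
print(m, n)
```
[4, 5, 8] [45, 44, 41, 41]
[44, 5, 8] [45, 4, 41, 41]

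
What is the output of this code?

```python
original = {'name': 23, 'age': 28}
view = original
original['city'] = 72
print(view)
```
{'name': 23, 'age': 28, 'city': 72}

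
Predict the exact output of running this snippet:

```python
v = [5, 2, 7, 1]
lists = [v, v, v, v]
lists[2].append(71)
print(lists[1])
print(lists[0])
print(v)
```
[5, 2, 7, 1, 71]
[5, 2, 7, 1, 71]
[5, 2, 7, 1, 71]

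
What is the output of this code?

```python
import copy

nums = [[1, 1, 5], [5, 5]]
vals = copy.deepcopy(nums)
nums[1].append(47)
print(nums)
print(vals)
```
[[1, 1, 5], [5, 5, 47]]
[[1, 1, 5], [5, 5]]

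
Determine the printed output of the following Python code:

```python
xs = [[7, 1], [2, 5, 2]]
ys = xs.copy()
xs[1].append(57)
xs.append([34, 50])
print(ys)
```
[[7, 1], [2, 5, 2, 57]]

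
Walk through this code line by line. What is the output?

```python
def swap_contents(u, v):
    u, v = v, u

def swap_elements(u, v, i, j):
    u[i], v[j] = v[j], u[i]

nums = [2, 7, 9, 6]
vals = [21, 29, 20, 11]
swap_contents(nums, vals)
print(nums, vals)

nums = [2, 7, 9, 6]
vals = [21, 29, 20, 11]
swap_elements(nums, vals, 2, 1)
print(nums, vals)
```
[2, 7, 9, 6] [21, 29, 20, 11]
[2, 7, 29, 6] [21, 9, 20, 11]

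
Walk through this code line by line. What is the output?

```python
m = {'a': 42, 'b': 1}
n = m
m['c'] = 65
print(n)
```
{'a': 42, 'b': 1, 'c': 65}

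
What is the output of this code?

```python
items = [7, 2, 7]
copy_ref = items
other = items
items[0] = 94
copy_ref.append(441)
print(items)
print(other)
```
[94, 2, 7, 441]
[94, 2, 7, 441]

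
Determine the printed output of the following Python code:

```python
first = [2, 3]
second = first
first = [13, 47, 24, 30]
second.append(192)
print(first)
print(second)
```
[13, 47, 24, 30]
[2, 3, 192]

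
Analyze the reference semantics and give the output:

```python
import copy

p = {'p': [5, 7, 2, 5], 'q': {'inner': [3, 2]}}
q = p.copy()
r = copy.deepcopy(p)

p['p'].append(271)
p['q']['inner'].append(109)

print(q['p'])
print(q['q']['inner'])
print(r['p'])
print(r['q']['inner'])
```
[5, 7, 2, 5, 271]
[3, 2, 109]
[5, 7, 2, 5]
[3, 2]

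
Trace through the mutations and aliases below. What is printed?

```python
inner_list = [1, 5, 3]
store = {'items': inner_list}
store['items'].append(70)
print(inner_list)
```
[1, 5, 3, 70]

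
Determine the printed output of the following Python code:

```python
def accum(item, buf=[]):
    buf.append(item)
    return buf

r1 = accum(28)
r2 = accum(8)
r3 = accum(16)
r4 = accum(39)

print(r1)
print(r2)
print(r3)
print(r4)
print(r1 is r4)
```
[28, 8, 16, 39]
[28, 8, 16, 39]
[28, 8, 16, 39]
[28, 8, 16, 39]
True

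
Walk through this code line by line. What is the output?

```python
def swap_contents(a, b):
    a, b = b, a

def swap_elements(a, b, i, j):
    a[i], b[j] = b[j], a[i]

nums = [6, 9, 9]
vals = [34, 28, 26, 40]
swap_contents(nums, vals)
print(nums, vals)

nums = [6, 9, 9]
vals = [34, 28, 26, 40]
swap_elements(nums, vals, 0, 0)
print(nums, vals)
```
[6, 9, 9] [34, 28, 26, 40]
[34, 9, 9] [6, 28, 26, 40]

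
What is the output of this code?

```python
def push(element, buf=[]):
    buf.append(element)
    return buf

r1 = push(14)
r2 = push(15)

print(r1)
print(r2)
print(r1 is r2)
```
[14, 15]
[14, 15]
True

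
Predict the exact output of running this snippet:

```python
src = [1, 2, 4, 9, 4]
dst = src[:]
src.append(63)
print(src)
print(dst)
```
[1, 2, 4, 9, 4, 63]
[1, 2, 4, 9, 4]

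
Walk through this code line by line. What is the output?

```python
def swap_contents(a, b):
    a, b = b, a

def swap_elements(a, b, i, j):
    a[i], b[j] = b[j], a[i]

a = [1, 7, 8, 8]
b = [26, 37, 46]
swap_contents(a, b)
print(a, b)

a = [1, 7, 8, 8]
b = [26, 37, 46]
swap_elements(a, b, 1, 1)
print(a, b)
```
[1, 7, 8, 8] [26, 37, 46]
[1, 37, 8, 8] [26, 7, 46]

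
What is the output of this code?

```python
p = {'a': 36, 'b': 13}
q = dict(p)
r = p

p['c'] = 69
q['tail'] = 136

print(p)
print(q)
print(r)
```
{'a': 36, 'b': 13, 'c': 69}
{'a': 36, 'b': 13, 'tail': 136}
{'a': 36, 'b': 13, 'c': 69}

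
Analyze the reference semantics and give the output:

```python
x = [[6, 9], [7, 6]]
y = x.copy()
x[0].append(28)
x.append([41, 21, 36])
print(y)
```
[[6, 9, 28], [7, 6]]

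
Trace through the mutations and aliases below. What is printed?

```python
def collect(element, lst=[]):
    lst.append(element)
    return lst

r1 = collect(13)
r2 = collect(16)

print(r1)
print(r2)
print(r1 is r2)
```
[13, 16]
[13, 16]
True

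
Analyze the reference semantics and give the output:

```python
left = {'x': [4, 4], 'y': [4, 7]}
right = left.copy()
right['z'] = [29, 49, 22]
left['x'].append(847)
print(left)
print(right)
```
{'x': [4, 4, 847], 'y': [4, 7]}
{'x': [4, 4, 847], 'y': [4, 7], 'z': [29, 49, 22]}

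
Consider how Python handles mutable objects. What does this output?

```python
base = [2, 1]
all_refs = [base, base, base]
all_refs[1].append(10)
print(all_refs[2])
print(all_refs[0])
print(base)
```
[2, 1, 10]
[2, 1, 10]
[2, 1, 10]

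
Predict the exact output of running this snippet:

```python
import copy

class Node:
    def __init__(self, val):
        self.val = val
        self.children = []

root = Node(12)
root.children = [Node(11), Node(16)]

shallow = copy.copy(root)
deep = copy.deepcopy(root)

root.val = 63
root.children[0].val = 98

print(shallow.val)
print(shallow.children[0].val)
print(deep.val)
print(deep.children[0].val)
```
12
98
12
11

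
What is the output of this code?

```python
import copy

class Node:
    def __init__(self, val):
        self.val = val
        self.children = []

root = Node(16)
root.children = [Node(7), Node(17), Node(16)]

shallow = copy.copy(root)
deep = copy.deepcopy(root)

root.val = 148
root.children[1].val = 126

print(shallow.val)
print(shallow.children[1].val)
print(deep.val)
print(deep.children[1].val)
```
16
126
16
17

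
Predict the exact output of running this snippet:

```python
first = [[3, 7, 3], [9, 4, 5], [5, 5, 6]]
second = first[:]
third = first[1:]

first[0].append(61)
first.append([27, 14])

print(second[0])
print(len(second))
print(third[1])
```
[3, 7, 3, 61]
3
[5, 5, 6]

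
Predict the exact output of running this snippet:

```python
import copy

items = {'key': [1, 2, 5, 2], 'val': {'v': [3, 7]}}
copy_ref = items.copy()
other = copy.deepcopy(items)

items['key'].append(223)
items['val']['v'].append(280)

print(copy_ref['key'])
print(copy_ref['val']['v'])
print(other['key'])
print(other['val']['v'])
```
[1, 2, 5, 2, 223]
[3, 7, 280]
[1, 2, 5, 2]
[3, 7]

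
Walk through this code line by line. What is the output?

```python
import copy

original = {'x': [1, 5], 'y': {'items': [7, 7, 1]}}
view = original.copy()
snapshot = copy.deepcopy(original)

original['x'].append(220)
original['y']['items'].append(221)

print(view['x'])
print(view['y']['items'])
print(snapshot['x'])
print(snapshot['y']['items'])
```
[1, 5, 220]
[7, 7, 1, 221]
[1, 5]
[7, 7, 1]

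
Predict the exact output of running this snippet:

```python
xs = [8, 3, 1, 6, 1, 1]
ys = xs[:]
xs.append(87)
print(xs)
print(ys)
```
[8, 3, 1, 6, 1, 1, 87]
[8, 3, 1, 6, 1, 1]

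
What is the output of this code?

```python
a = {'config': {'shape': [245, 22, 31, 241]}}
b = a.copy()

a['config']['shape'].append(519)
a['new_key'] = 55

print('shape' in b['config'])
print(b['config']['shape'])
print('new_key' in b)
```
True
[245, 22, 31, 241, 519]
False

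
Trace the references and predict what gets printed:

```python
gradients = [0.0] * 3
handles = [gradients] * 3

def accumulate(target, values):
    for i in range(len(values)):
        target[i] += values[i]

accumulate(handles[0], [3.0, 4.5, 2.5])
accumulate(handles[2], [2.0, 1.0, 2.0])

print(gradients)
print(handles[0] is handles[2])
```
[5.0, 5.5, 4.5]
True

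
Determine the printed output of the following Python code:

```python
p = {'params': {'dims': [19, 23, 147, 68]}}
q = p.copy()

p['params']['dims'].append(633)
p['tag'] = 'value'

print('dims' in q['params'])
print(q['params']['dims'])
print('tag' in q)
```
True
[19, 23, 147, 68, 633]
False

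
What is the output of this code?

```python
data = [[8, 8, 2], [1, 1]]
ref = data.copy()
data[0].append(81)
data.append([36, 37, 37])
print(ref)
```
[[8, 8, 2, 81], [1, 1]]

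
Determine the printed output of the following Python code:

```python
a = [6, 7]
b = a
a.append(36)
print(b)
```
[6, 7, 36]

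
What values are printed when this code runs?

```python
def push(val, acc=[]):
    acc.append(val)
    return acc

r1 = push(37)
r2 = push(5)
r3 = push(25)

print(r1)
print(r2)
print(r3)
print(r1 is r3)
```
[37, 5, 25]
[37, 5, 25]
[37, 5, 25]
True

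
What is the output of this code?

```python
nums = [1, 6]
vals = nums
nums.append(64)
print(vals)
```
[1, 6, 64]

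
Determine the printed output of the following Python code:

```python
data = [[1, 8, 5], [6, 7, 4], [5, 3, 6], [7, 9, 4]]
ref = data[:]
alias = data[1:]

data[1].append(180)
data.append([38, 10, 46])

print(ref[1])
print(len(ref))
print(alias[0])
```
[6, 7, 4, 180]
4
[6, 7, 4, 180]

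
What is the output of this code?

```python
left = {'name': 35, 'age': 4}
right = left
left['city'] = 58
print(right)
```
{'name': 35, 'age': 4, 'city': 58}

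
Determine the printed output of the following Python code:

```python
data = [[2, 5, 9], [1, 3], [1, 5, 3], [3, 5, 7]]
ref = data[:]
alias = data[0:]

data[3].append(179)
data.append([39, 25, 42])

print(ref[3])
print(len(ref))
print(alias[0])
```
[3, 5, 7, 179]
4
[2, 5, 9]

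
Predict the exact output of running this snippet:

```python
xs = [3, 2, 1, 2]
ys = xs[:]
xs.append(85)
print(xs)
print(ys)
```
[3, 2, 1, 2, 85]
[3, 2, 1, 2]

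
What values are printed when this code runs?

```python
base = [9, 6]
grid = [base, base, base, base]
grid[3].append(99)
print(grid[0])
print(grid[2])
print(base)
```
[9, 6, 99]
[9, 6, 99]
[9, 6, 99]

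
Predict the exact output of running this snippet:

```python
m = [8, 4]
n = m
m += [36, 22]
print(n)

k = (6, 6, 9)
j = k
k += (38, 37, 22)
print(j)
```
[8, 4, 36, 22]
(6, 6, 9)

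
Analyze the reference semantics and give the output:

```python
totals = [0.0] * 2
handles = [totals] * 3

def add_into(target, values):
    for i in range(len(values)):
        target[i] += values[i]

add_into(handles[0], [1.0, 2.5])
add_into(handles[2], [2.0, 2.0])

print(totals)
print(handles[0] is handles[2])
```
[3.0, 4.5]
True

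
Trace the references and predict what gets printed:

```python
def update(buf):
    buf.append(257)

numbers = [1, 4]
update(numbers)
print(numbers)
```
[1, 4, 257]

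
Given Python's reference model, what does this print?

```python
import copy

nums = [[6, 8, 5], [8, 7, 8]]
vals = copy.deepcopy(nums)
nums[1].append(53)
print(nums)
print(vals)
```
[[6, 8, 5], [8, 7, 8, 53]]
[[6, 8, 5], [8, 7, 8]]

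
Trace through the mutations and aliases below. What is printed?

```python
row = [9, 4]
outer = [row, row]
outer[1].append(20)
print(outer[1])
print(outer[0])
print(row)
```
[9, 4, 20]
[9, 4, 20]
[9, 4, 20]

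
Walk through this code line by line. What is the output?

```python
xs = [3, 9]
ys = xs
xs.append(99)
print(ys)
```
[3, 9, 99]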